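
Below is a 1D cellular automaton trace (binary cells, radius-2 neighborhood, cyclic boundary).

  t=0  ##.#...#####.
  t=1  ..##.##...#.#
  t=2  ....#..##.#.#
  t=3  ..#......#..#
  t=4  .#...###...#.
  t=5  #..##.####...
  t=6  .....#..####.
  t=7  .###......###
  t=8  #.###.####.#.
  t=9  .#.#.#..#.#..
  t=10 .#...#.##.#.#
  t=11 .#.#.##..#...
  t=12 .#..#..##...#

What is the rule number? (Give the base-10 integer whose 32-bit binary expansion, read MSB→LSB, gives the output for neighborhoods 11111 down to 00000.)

  #####|.  b31=0 t=0,i=9
  ####.|#  b30=1 t=0,i=10
  ###.#|.  b29=0 t=0,i=11
  ###..|#  b28=1 t=4,i=7
  ##.##|#  b27=1 t=0,i=12
  ##.#.|#  b26=1 t=0,i=2
  ##..#|#  b25=1 t=11,i=7
  ##...|#  b24=1 t=1,i=7
  #.###|.  b23=0 t=5,i=6
  #.##.|.  b22=0 t=0,i=0
  #.#.#|.  b21=0 t=2,i=10
  #.#..|#  b20=1 t=0,i=3
  #..##|.  b19=0 t=1,i=1
  #..#.|#  b18=1 t=3,i=1
  #...#|#  b17=1 t=0,i=5
  #....|.  b16=0 t=2,i=1
  .####|.  b15=0 t=0,i=8
  .###.|#  b14=1 t=4,i=6
  .##.#|.  b13=0 t=0,i=1
  .##..|.  b12=0 t=1,i=6
  .#.##|#  b11=1 t=8,i=1
  .#.#.|.  b10=0 t=1,i=11
  .#..#|.  b9=0 t=1,i=0
  .#...|.  b8=0 t=0,i=4
  ..###|.  b7=0 t=0,i=7
  ..##.|.  b6=0 t=1,i=2
  ..#.#|#  b5=1 t=1,i=10
  ..#..|.  b4=0 t=2,i=4
  ...##|#  b3=1 t=0,i=6
  ...#.|.  b2=0 t=1,i=9
  ....#|#  b1=1 t=2,i=2
  .....|#  b0=1 t=3,i=5
  bits 01011111000101100100100000101011 = 1595295787

1595295787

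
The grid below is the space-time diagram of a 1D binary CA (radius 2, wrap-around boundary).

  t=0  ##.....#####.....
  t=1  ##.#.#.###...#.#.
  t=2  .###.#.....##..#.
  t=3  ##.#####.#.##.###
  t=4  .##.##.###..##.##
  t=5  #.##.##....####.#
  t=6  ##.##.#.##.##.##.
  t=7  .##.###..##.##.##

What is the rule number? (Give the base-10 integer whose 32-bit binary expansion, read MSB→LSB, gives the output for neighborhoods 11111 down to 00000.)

2889855958

  #####|#  b31=1 t=0,i=9
  ####.|.  b30=0 t=0,i=10
  ###.#|#  b29=1 t=2,i=3
  ###..|.  b28=0 t=0,i=11
  ##.##|#  b27=1 t=3,i=2
  ##.#.|#  b26=1 t=1,i=2
  ##..#|.  b25=0 t=2,i=13
  ##...|.  b24=0 t=0,i=2
  #.###|.  b23=0 t=1,i=7
  #.##.|.  b22=0 t=1,i=0
  #.#.#|#  b21=1 t=1,i=3
  #.#..|#  b20=1 t=2,i=5
  #..##|#  b19=1 t=2,i=0
  #..#.|#  b18=1 t=2,i=14
  #...#|#  b17=1 t=1,i=11
  #....|#  b16=1 t=0,i=3
  .####|#  b15=1 t=0,i=8
  .###.|.  b14=0 t=1,i=8
  .##.#|#  b13=1 t=1,i=1
  .##..|#  b12=1 t=0,i=1
  .#.##|.  b11=0 t=1,i=6
  .#.#.|.  b10=0 t=1,i=4
  .#..#|#  b9=1 t=2,i=16
  .#...|#  b8=1 t=2,i=6
  ..###|#  b7=1 t=0,i=7
  ..##.|#  b6=1 t=0,i=0
  ..#.#|.  b5=0 t=1,i=13
  ..#..|#  b4=1 t=2,i=15
  ...##|.  b3=0 t=0,i=6
  ...#.|#  b2=1 t=1,i=12
  ....#|#  b1=1 t=0,i=5
  .....|.  b0=0 t=0,i=4
  bits 10101100001111111011001111010110 = 2889855958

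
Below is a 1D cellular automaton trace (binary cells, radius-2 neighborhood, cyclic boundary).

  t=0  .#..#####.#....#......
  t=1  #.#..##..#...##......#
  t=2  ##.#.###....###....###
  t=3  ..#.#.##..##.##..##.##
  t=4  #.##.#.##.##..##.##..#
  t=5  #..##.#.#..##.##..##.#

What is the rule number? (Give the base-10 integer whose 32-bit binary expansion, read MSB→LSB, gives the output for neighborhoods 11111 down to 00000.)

  [31] ##### => #  t=0,i=6
  [30] ####. => .  t=0,i=7
  [29] ###.# => .  t=0,i=8
  [28] ###.. => #  t=2,i=7
  [27] ##.## => .  t=3,i=12
  [26] ##.#. => #  t=0,i=9
  [25] ##..# => #  t=1,i=7
  [24] ##... => .  t=1,i=15
  [23] #.### => .  t=2,i=5
  [22] #.##. => .  t=3,i=6
  [21] #.#.# => .  t=2,i=3
  [20] #.#.. => .  t=0,i=10
  [19] #..## => .  t=0,i=3
  [18] #..#. => .  t=1,i=8
  [17] #...# => .  t=1,i=11
  [16] #.... => .  t=0,i=12
  [15] .#### => #  t=0,i=5
  [14] .###. => #  t=2,i=6
  [13] .##.# => #  t=1,i=0
  [12] .##.. => #  t=1,i=6
  [11] .#.## => #  t=2,i=4
  [10] .#.#. => #  t=3,i=3
  [9] .#..# => #  t=0,i=2
  [8] .#... => .  t=0,i=11
  [7] ..### => .  t=0,i=4
  [6] ..##. => #  t=1,i=5
  [5] ..#.# => #  t=3,i=2
  [4] ..#.. => .  t=0,i=1
  [3] ...## => #  t=1,i=12
  [2] ...#. => #  t=0,i=0
  [1] ....# => #  t=0,i=13
  [0] ..... => .  t=0,i=18
  bits 10010110000000001111111001101110 = 2516647534

2516647534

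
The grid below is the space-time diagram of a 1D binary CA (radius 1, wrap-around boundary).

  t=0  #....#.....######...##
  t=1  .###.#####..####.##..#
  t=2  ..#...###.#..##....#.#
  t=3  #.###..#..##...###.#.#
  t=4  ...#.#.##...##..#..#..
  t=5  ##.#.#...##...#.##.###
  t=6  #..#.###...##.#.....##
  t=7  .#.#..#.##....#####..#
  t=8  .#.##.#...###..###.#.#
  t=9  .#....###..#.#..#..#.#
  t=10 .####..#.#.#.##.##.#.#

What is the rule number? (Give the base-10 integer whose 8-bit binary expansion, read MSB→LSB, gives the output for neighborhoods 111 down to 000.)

149

  ### -> #   bit 7 = 1  t=0,i=12
  ##. -> .   bit 6 = 0  t=0,i=0
  #.# -> .   bit 5 = 0  t=1,i=0
  #.. -> #   bit 4 = 1  t=0,i=1
  .## -> .   bit 3 = 0  t=0,i=11
  .#. -> #   bit 2 = 1  t=0,i=5
  ..# -> .   bit 1 = 0  t=0,i=4
  ... -> #   bit 0 = 1  t=0,i=2
  bits 10010101 = 149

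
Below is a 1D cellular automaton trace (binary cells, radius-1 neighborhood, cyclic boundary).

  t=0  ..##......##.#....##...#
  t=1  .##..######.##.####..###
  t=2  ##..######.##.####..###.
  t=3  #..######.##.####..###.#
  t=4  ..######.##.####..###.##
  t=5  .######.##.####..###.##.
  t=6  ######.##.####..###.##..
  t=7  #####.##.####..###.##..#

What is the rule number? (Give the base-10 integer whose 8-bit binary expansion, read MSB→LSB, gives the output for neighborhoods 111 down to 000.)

  ###|#  b7=1 t=1,i=6
  ##.|.  b6=0 t=0,i=3
  #.#|#  b5=1 t=0,i=12
  #..|.  b4=0 t=0,i=0
  .##|#  b3=1 t=0,i=2
  .#.|#  b2=1 t=0,i=13
  ..#|#  b1=1 t=0,i=1
  ...|#  b0=1 t=0,i=5
  bits 10101111 = 175

175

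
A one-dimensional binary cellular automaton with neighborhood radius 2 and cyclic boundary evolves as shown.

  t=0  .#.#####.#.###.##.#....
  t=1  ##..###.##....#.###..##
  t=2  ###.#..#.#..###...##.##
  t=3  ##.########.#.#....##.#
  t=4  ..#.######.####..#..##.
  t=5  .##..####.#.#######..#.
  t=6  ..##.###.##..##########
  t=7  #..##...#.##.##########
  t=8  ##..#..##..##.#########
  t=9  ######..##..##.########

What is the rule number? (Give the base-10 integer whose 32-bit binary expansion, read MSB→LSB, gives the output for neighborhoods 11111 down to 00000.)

3727996599

  #####|#  b31=1 t=0,i=5
  ####.|#  b30=1 t=0,i=6
  ###.#|.  b29=0 t=0,i=7
  ###..|#  b28=1 t=1,i=1
  ##.##|#  b27=1 t=0,i=14
  ##.#.|#  b26=1 t=0,i=8
  ##..#|#  b25=1 t=1,i=2
  ##...|.  b24=0 t=1,i=10
  #.###|.  b23=0 t=0,i=3
  #.##.|.  b22=0 t=0,i=15
  #.#.#|#  b21=1 t=0,i=9
  #.#..|#  b20=1 t=0,i=18
  #..##|.  b19=0 t=1,i=3
  #..#.|#  b18=1 t=2,i=6
  #...#|.  b17=0 t=2,i=16
  #....|.  b16=0 t=0,i=20
  .####|#  b15=1 t=0,i=4
  .###.|.  b14=0 t=0,i=12
  .##.#|#  b13=1 t=0,i=16
  .##..|#  b12=1 t=1,i=9
  .#.##|.  b11=0 t=0,i=2
  .#.#.|#  b10=1 t=2,i=8
  .#..#|#  b9=1 t=2,i=5
  .#...|.  b8=0 t=0,i=19
  ..###|#  b7=1 t=1,i=4
  ..##.|.  b6=0 t=2,i=18
  ..#.#|#  b5=1 t=0,i=1
  ..#..|#  b4=1 t=4,i=17
  ...##|.  b3=0 t=2,i=17
  ...#.|#  b2=1 t=0,i=0
  ....#|#  b1=1 t=0,i=22
  .....|#  b0=1 t=0,i=21
  bits 11011110001101001011011010110111 = 3727996599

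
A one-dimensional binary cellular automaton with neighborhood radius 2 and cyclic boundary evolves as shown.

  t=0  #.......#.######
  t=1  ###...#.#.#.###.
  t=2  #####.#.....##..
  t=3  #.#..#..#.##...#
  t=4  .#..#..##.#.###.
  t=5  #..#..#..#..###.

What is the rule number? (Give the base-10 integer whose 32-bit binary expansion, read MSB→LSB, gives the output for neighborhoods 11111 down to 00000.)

  #####|#  b31=1 t=0,i=12
  ####.|.  b30=0 t=0,i=15
  ###.#|.  b29=0 t=1,i=14
  ###..|#  b28=1 t=0,i=0
  ##.##|.  b27=0 t=1,i=15
  ##.#.|#  b26=1 t=2,i=5
  ##..#|.  b25=0 t=2,i=14
  ##...|#  b24=1 t=0,i=1
  #.###|#  b23=1 t=0,i=10
  #.##.|#  b22=1 t=3,i=10
  #.#.#|.  b21=0 t=1,i=8
  #.#..|.  b20=0 t=2,i=6
  #..##|#  b19=1 t=2,i=15
  #..#.|#  b18=1 t=3,i=4
  #...#|#  b17=1 t=1,i=4
  #....|#  b16=1 t=0,i=2
  .####|.  b15=0 t=0,i=11
  .###.|#  b14=1 t=1,i=1
  .##.#|.  b13=0 t=3,i=0
  .##..|.  b12=0 t=2,i=13
  .#.##|.  b11=0 t=0,i=9
  .#.#.|.  b10=0 t=1,i=7
  .#..#|.  b9=0 t=3,i=3
  .#...|.  b8=0 t=2,i=7
  ..###|#  b7=1 t=2,i=0
  ..##.|.  b6=0 t=2,i=12
  ..#.#|#  b5=1 t=0,i=8
  ..#..|.  b4=0 t=3,i=5
  ...##|#  b3=1 t=2,i=11
  ...#.|.  b2=0 t=0,i=7
  ....#|#  b1=1 t=0,i=6
  .....|.  b0=0 t=0,i=3
  bits 10010101110011110100000010101010 = 2513387690

2513387690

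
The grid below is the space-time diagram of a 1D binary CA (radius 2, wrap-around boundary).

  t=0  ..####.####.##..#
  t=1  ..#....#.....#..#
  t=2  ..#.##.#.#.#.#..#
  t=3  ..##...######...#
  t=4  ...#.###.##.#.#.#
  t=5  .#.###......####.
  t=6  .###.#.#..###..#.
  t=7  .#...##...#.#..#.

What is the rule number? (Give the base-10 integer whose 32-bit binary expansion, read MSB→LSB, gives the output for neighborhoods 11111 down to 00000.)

2426608826

  [31] ##### => #  t=3,i=9
  [30] ####. => .  t=0,i=4
  [29] ###.# => .  t=0,i=5
  [28] ###.. => #  t=3,i=12
  [27] ##.## => .  t=0,i=6
  [26] ##.#. => .  t=2,i=6
  [25] ##..# => .  t=0,i=14
  [24] ##... => .  t=3,i=4
  [23] #.### => #  t=0,i=7
  [22] #.##. => .  t=0,i=12
  [21] #.#.# => #  t=2,i=7
  [20] #.#.. => .  t=2,i=13
  [19] #..## => .  t=0,i=1
  [18] #..#. => .  t=0,i=15
  [17] #...# => #  t=3,i=5
  [16] #.... => #  t=1,i=4
  [15] .#### => .  t=0,i=3
  [14] .###. => .  t=4,i=6
  [13] .##.# => .  t=2,i=5
  [12] .##.. => #  t=0,i=13
  [11] .#.## => #  t=2,i=3
  [10] .#.#. => #  t=2,i=8
  [9] .#..# => .  t=0,i=0
  [8] .#... => .  t=1,i=3
  [7] ..### => #  t=0,i=2
  [6] ..##. => .  t=3,i=2
  [5] ..#.# => #  t=2,i=2
  [4] ..#.. => #  t=0,i=16
  [3] ...## => #  t=3,i=6
  [2] ...#. => .  t=1,i=6
  [1] ....# => #  t=1,i=5
  [0] ..... => .  t=1,i=10
  bits 10010000101000110001110010111010 = 2426608826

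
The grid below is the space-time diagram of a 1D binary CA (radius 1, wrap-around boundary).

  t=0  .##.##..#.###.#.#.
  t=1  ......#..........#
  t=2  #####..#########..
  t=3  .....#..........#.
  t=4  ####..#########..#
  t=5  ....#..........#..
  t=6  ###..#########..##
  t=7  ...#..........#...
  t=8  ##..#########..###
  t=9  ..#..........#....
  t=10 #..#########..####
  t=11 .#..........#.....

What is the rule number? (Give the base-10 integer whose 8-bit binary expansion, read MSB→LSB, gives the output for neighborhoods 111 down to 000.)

  ###|.  b7=0 t=0,i=11
  ##.|.  b6=0 t=0,i=2
  #.#|.  b5=0 t=0,i=3
  #..|#  b4=1 t=0,i=6
  .##|.  b3=0 t=0,i=1
  .#.|.  b2=0 t=0,i=8
  ..#|.  b1=0 t=0,i=0
  ...|#  b0=1 t=1,i=1
  bits 00010001 = 17

17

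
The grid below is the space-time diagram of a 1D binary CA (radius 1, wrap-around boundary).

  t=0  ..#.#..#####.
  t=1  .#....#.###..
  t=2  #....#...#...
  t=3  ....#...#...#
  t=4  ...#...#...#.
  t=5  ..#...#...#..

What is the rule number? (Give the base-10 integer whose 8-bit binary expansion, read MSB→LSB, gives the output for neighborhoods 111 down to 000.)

130

  ### -> #   bit 7 = 1  t=0,i=8
  ##. -> .   bit 6 = 0  t=0,i=11
  #.# -> .   bit 5 = 0  t=0,i=3
  #.. -> .   bit 4 = 0  t=0,i=5
  .## -> .   bit 3 = 0  t=0,i=7
  .#. -> .   bit 2 = 0  t=0,i=2
  ..# -> #   bit 1 = 1  t=0,i=1
  ... -> .   bit 0 = 0  t=0,i=0
  bits 10000010 = 130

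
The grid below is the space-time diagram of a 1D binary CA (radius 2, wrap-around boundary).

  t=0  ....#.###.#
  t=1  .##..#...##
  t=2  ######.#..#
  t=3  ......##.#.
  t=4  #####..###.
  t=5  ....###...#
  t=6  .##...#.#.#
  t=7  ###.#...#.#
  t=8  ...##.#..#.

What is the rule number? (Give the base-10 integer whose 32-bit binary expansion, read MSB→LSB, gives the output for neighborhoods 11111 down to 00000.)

  nb #####: next=.  (t=2,i=1, bit31=0)
  nb ####.: next=.  (t=2,i=4, bit30=0)
  nb ###.#: next=.  (t=0,i=8, bit29=0)
  nb ###..: next=#  (t=4,i=4, bit28=1)
  nb ##.##: next=#  (t=1,i=0, bit27=1)
  nb ##.#.: next=#  (t=0,i=9, bit26=1)
  nb ##..#: next=#  (t=1,i=3, bit25=1)
  nb ##...: next=.  (t=5,i=7, bit24=0)
  nb #.###: next=.  (t=0,i=6, bit23=0)
  nb #.##.: next=#  (t=1,i=1, bit22=1)
  nb #.#.#: next=#  (t=6,i=8, bit21=1)
  nb #.#..: next=#  (t=0,i=10, bit20=1)
  nb #..##: next=#  (t=2,i=9, bit19=1)
  nb #..#.: next=#  (t=1,i=4, bit18=1)
  nb #...#: next=#  (t=1,i=7, bit17=1)
  nb #....: next=#  (t=0,i=1, bit16=1)
  nb .####: next=.  (t=2,i=0, bit15=0)
  nb .###.: next=.  (t=0,i=7, bit14=0)
  nb .##.#: next=#  (t=1,i=10, bit13=1)
  nb .##..: next=#  (t=1,i=2, bit12=1)
  nb .#.##: next=#  (t=0,i=5, bit11=1)
  nb .#.#.: next=.  (t=6,i=7, bit10=0)
  nb .#..#: next=.  (t=2,i=8, bit9=0)
  nb .#...: next=.  (t=0,i=0, bit8=0)
  nb ..###: next=.  (t=2,i=10, bit7=0)
  nb ..##.: next=.  (t=1,i=9, bit6=0)
  nb ..#.#: next=.  (t=0,i=4, bit5=0)
  nb ..#..: next=#  (t=1,i=5, bit4=1)
  nb ...##: next=.  (t=1,i=8, bit3=0)
  nb ...#.: next=.  (t=0,i=3, bit2=0)
  nb ....#: next=#  (t=0,i=2, bit1=1)
  nb .....: next=#  (t=3,i=1, bit0=1)
  bits 00011110011111110011100000010011 = 511653907

511653907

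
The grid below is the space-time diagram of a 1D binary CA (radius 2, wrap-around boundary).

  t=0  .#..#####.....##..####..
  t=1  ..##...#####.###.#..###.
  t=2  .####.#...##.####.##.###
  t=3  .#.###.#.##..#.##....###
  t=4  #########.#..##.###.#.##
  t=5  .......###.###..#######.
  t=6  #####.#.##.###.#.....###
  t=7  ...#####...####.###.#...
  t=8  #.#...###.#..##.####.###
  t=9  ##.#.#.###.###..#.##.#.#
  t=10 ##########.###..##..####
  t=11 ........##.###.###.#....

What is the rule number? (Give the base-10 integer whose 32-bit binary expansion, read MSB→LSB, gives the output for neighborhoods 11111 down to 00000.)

1974034281

  [31] ##### => .  t=0,i=6
  [30] ####. => #  t=0,i=7
  [29] ###.# => #  t=1,i=11
  [28] ###.. => #  t=0,i=8
  [27] ##.## => .  t=1,i=12
  [26] ##.#. => #  t=1,i=16
  [25] ##..# => .  t=0,i=16
  [24] ##... => #  t=0,i=9
  [23] #.### => #  t=1,i=13
  [22] #.##. => .  t=2,i=18
  [21] #.#.# => #  t=3,i=1
  [20] #.#.. => .  t=1,i=17
  [19] #..## => #  t=0,i=3
  [18] #..#. => .  t=3,i=12
  [17] #...# => .  t=0,i=23
  [16] #.... => #  t=0,i=10
  [15] .#### => .  t=0,i=5
  [14] .###. => #  t=1,i=14
  [13] .##.# => .  t=2,i=11
  [12] .##.. => #  t=0,i=15
  [11] .#.## => #  t=3,i=2
  [10] .#.#. => #  t=9,i=4
  [9] .#..# => #  t=0,i=2
  [8] .#... => #  t=2,i=7
  [7] ..### => .  t=0,i=4
  [6] ..##. => #  t=0,i=14
  [5] ..#.# => #  t=3,i=13
  [4] ..#.. => .  t=0,i=1
  [3] ...## => #  t=0,i=13
  [2] ...#. => .  t=0,i=0
  [1] ....# => .  t=0,i=12
  [0] ..... => #  t=0,i=11
  bits 01110101101010010101111101101001 = 1974034281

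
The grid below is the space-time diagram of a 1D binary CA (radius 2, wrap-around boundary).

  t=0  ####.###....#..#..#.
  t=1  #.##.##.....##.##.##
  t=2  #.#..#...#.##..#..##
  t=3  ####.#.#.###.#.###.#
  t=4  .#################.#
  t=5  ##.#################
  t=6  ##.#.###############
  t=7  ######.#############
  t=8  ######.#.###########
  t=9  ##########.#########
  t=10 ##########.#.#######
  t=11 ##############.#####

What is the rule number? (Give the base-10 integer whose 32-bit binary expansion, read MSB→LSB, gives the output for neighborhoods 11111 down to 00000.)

3875163769

  #####|#  b31=1 t=3,i=1
  ####.|#  b30=1 t=0,i=2
  ###.#|#  b29=1 t=0,i=3
  ###..|.  b28=0 t=0,i=7
  ##.##|.  b27=0 t=0,i=4
  ##.#.|#  b26=1 t=2,i=1
  ##..#|#  b25=1 t=2,i=13
  ##...|.  b24=0 t=0,i=8
  #.###|#  b23=1 t=0,i=0
  #.##.|#  b22=1 t=1,i=2
  #.#.#|#  b21=1 t=3,i=5
  #.#..|#  b20=1 t=2,i=2
  #..##|#  b19=1 t=2,i=17
  #..#.|.  b18=0 t=0,i=14
  #...#|#  b17=1 t=2,i=7
  #....|.  b16=0 t=0,i=9
  .####|.  b15=0 t=0,i=1
  .###.|#  b14=1 t=0,i=6
  .##.#|.  b13=0 t=1,i=3
  .##..|.  b12=0 t=1,i=6
  .#.##|#  b11=1 t=0,i=19
  .#.#.|#  b10=1 t=3,i=6
  .#..#|#  b9=1 t=0,i=13
  .#...|.  b8=0 t=2,i=6
  ..###|.  b7=0 t=2,i=18
  ..##.|#  b6=1 t=1,i=12
  ..#.#|#  b5=1 t=0,i=18
  ..#..|#  b4=1 t=0,i=12
  ...##|#  b3=1 t=1,i=11
  ...#.|.  b2=0 t=0,i=11
  ....#|.  b1=0 t=0,i=10
  .....|#  b0=1 t=1,i=9
  bits 11100110111110100100111001111001 = 3875163769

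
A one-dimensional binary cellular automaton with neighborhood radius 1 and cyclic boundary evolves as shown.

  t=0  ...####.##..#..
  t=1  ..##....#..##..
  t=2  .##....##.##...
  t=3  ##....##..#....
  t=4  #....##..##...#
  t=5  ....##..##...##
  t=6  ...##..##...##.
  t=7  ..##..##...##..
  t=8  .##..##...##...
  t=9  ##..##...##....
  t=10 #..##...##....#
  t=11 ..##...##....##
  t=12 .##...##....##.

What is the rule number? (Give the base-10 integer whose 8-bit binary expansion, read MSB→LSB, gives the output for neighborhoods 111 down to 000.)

14

  nb ###: next=.  (t=0,i=4, bit7=0)
  nb ##.: next=.  (t=0,i=6, bit6=0)
  nb #.#: next=.  (t=0,i=7, bit5=0)
  nb #..: next=.  (t=0,i=10, bit4=0)
  nb .##: next=#  (t=0,i=3, bit3=1)
  nb .#.: next=#  (t=0,i=12, bit2=1)
  nb ..#: next=#  (t=0,i=2, bit1=1)
  nb ...: next=.  (t=0,i=0, bit0=0)
  bits 00001110 = 14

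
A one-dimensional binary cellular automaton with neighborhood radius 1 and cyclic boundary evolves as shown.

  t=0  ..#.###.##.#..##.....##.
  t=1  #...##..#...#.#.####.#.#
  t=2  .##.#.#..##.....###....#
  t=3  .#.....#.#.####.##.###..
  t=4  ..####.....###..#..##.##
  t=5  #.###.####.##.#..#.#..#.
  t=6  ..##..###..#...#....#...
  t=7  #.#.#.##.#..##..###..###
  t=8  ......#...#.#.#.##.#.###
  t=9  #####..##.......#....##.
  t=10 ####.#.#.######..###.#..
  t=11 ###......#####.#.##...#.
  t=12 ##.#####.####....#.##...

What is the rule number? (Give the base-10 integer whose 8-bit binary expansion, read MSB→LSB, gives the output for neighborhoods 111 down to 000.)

  [7] ### => #  t=0,i=5
  [6] ##. => .  t=0,i=6
  [5] #.# => .  t=0,i=3
  [4] #.. => #  t=0,i=12
  [3] .## => #  t=0,i=4
  [2] .#. => .  t=0,i=2
  [1] ..# => .  t=0,i=1
  [0] ... => #  t=0,i=0
  bits 10011001 = 153

153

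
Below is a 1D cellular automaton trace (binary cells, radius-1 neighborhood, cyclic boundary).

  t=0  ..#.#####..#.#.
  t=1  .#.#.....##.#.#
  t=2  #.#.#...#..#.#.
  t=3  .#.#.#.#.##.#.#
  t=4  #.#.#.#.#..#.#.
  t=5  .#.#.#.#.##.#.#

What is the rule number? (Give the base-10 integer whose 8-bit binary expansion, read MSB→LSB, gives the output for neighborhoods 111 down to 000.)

  [7] ### => .  t=0,i=5
  [6] ##. => .  t=0,i=8
  [5] #.# => #  t=0,i=3
  [4] #.. => #  t=0,i=9
  [3] .## => .  t=0,i=4
  [2] .#. => .  t=0,i=2
  [1] ..# => #  t=0,i=1
  [0] ... => .  t=0,i=0
  bits 00110010 = 50

50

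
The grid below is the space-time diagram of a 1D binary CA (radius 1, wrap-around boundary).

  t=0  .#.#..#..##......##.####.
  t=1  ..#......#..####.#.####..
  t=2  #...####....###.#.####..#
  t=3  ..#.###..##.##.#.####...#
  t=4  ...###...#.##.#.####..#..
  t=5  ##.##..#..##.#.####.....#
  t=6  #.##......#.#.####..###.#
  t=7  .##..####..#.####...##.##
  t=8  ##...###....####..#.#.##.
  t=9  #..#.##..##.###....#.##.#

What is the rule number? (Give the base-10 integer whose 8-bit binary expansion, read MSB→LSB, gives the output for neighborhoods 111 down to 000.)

169

  ###|#  b7=1 t=0,i=21
  ##.|.  b6=0 t=0,i=10
  #.#|#  b5=1 t=0,i=2
  #..|.  b4=0 t=0,i=4
  .##|#  b3=1 t=0,i=9
  .#.|.  b2=0 t=0,i=1
  ..#|.  b1=0 t=0,i=0
  ...|#  b0=1 t=0,i=12
  bits 10101001 = 169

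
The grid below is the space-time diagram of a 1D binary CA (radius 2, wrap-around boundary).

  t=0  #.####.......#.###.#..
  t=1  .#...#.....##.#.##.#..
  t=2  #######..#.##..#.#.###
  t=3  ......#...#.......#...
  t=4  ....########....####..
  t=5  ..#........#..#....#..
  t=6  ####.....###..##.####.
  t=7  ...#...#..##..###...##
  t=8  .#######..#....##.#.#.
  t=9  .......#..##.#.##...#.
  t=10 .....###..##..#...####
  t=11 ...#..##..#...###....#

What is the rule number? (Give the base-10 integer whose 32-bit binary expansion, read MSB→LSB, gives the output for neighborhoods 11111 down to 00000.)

  [31] ##### => .  t=2,i=0
  [30] ####. => .  t=0,i=4
  [29] ###.# => #  t=0,i=17
  [28] ###.. => #  t=0,i=5
  [27] ##.## => #  t=6,i=16
  [26] ##.#. => .  t=0,i=18
  [25] ##..# => .  t=2,i=7
  [24] ##... => .  t=0,i=6
  [23] #.### => .  t=0,i=2
  [22] #.##. => .  t=1,i=16
  [21] #.#.# => .  t=1,i=14
  [20] #.#.. => #  t=0,i=19
  [19] #..## => .  t=6,i=13
  [18] #..#. => .  t=0,i=21
  [17] #...# => #  t=1,i=3
  [16] #.... => .  t=0,i=7
  [15] .#### => .  t=0,i=3
  [14] .###. => #  t=0,i=16
  [13] .##.# => #  t=1,i=12
  [12] .##.. => .  t=2,i=12
  [11] .#.## => #  t=0,i=1
  [10] .#.#. => .  t=2,i=16
  [9] .#..# => .  t=0,i=20
  [8] .#... => #  t=1,i=2
  [7] ..### => .  t=4,i=4
  [6] ..##. => #  t=1,i=11
  [5] ..#.# => .  t=0,i=0
  [4] ..#.. => #  t=1,i=1
  [3] ...## => .  t=1,i=10
  [2] ...#. => #  t=0,i=12
  [1] ....# => #  t=0,i=11
  [0] ..... => .  t=0,i=8
  bits 00111000000100100110100101010110 = 940730710

940730710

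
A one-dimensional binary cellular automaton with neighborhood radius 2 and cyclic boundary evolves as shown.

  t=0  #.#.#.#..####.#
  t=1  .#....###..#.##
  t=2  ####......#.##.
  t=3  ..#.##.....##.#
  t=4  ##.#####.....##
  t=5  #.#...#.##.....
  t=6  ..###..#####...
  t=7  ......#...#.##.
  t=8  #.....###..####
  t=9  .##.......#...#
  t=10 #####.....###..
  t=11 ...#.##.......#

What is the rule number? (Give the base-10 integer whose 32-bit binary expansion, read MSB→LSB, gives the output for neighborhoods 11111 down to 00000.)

  #####|.  b31=0 t=4,i=5
  ####.|#  b30=1 t=0,i=11
  ###.#|.  b29=0 t=0,i=12
  ###..|.  b28=0 t=1,i=8
  ##.##|#  b27=1 t=0,i=13
  ##.#.|#  b26=1 t=0,i=1
  ##..#|.  b25=0 t=1,i=9
  ##...|#  b24=1 t=2,i=4
  #.###|.  b23=0 t=2,i=0
  #.##.|#  b22=1 t=0,i=14
  #.#.#|.  b21=0 t=0,i=2
  #.#..|#  b20=1 t=0,i=6
  #..##|#  b19=1 t=0,i=8
  #..#.|#  b18=1 t=1,i=10
  #...#|#  b17=1 t=5,i=4
  #....|#  b16=1 t=1,i=3
  .####|.  b15=0 t=0,i=10
  .###.|.  b14=0 t=1,i=7
  .##.#|.  b13=0 t=0,i=0
  .##..|#  b12=1 t=3,i=5
  .#.##|#  b11=1 t=1,i=12
  .#.#.|.  b10=0 t=0,i=3
  .#..#|#  b9=1 t=0,i=7
  .#...|#  b8=1 t=1,i=2
  ..###|.  b7=0 t=0,i=9
  ..##.|.  b6=0 t=3,i=11
  ..#.#|.  b5=0 t=1,i=11
  ..#..|#  b4=1 t=7,i=6
  ...##|.  b3=0 t=1,i=5
  ...#.|.  b2=0 t=2,i=9
  ....#|.  b1=0 t=1,i=4
  .....|.  b0=0 t=2,i=6
  bits 01001101010111110001101100010000 = 1298078480

1298078480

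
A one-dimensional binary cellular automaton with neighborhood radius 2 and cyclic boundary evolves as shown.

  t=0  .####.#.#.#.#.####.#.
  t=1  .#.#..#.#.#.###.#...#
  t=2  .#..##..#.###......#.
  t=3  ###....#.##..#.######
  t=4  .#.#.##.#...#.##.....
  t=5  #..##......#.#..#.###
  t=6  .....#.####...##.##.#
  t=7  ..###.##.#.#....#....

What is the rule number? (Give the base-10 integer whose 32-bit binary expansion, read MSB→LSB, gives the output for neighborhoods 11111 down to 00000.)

  #####|.  b31=0 t=3,i=0
  ####.|#  b30=1 t=0,i=3
  ###.#|.  b29=0 t=0,i=4
  ###..|.  b28=0 t=2,i=12
  ##.##|#  b27=1 t=6,i=16
  ##.#.|.  b26=0 t=0,i=5
  ##..#|.  b25=0 t=2,i=6
  ##...|#  b24=1 t=2,i=13
  #.###|#  b23=1 t=0,i=14
  #.##.|.  b22=0 t=3,i=9
  #.#.#|#  b21=1 t=0,i=6
  #.#..|.  b20=0 t=0,i=19
  #..##|.  b19=0 t=0,i=0
  #..#.|#  b18=1 t=1,i=5
  #...#|.  b17=0 t=1,i=18
  #....|.  b16=0 t=2,i=14
  .####|.  b15=0 t=0,i=2
  .###.|.  b14=0 t=1,i=13
  .##.#|.  b13=0 t=4,i=6
  .##..|.  b12=0 t=2,i=5
  .#.##|#  b11=1 t=0,i=13
  .#.#.|.  b10=0 t=0,i=7
  .#..#|#  b9=1 t=0,i=20
  .#...|.  b8=0 t=1,i=17
  ..###|#  b7=1 t=0,i=1
  ..##.|.  b6=0 t=2,i=4
  ..#.#|.  b5=0 t=1,i=6
  ..#..|#  b4=1 t=2,i=1
  ...##|.  b3=0 t=6,i=13
  ...#.|#  b2=1 t=1,i=19
  ....#|#  b1=1 t=2,i=17
  .....|#  b0=1 t=2,i=15
  bits 01001001101001000000101010010111 = 1235487383

1235487383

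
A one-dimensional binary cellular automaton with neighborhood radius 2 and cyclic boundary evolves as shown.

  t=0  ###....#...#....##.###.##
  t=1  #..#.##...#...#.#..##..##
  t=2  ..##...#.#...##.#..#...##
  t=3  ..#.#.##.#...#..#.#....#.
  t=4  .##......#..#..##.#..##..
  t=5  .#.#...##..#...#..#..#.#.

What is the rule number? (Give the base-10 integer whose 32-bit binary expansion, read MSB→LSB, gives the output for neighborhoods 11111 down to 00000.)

  ##### -> #   bit 31 = 1  t=0,i=0
  ####. -> .   bit 30 = 0  t=0,i=1
  ###.# -> .   bit 29 = 0  t=0,i=21
  ###.. -> .   bit 28 = 0  t=0,i=2
  ##.## -> .   bit 27 = 0  t=0,i=18
  ##.#. -> .   bit 26 = 0  t=2,i=15
  ##..# -> .   bit 25 = 0  t=1,i=1
  ##... -> #   bit 24 = 1  t=0,i=3
  #.### -> #   bit 23 = 1  t=0,i=19
  #.##. -> .   bit 22 = 0  t=1,i=5
  #.#.# -> .   bit 21 = 0  t=3,i=4
  #.#.. -> #   bit 20 = 1  t=1,i=16
  #..## -> .   bit 19 = 0  t=1,i=18
  #..#. -> #   bit 18 = 1  t=1,i=2
  #...# -> .   bit 17 = 0  t=0,i=9
  #.... -> .   bit 16 = 0  t=0,i=4
  .#### -> #   bit 15 = 1  t=0,i=24
  .###. -> #   bit 14 = 1  t=0,i=20
  .##.# -> .   bit 13 = 0  t=0,i=17
  .##.. -> .   bit 12 = 0  t=1,i=6
  .#.## -> .   bit 11 = 0  t=1,i=4
  .#.#. -> .   bit 10 = 0  t=1,i=15
  .#..# -> .   bit 9 = 0  t=1,i=17
  .#... -> .   bit 8 = 0  t=0,i=8
  ..### -> #   bit 7 = 1  t=1,i=23
  ..##. -> #   bit 6 = 1  t=0,i=16
  ..#.# -> #   bit 5 = 1  t=1,i=3
  ..#.. -> .   bit 4 = 0  t=0,i=7
  ...## -> .   bit 3 = 0  t=0,i=15
  ...#. -> #   bit 2 = 1  t=0,i=6
  ....# -> #   bit 1 = 1  t=0,i=5
  ..... -> .   bit 0 = 0  t=4,i=5
  bits 10000001100101001100000011100110 = 2174009574

2174009574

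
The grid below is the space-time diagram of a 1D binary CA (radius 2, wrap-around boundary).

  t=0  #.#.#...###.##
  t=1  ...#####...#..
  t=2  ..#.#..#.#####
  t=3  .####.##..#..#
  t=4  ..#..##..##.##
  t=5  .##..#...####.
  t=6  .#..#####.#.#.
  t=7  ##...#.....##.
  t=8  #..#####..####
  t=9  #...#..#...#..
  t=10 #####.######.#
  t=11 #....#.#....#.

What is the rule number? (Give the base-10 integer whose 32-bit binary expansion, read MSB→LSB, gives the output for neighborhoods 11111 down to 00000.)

408397180

  nb #####: next=.  (t=1,i=5, bit31=0)
  nb ####.: next=.  (t=1,i=6, bit30=0)
  nb ###.#: next=.  (t=0,i=0, bit29=0)
  nb ###..: next=#  (t=1,i=7, bit28=1)
  nb ##.##: next=#  (t=0,i=11, bit27=1)
  nb ##.#.: next=.  (t=0,i=1, bit26=0)
  nb ##..#: next=.  (t=2,i=0, bit25=0)
  nb ##...: next=.  (t=1,i=8, bit24=0)
  nb #.###: next=.  (t=0,i=12, bit23=0)
  nb #.##.: next=#  (t=3,i=6, bit22=1)
  nb #.#.#: next=.  (t=0,i=2, bit21=0)
  nb #.#..: next=#  (t=0,i=4, bit20=1)
  nb #..##: next=.  (t=4,i=4, bit19=0)
  nb #..#.: next=#  (t=2,i=1, bit18=1)
  nb #...#: next=#  (t=0,i=6, bit17=1)
  nb #....: next=#  (t=1,i=13, bit16=1)
  nb .####: next=#  (t=1,i=4, bit15=1)
  nb .###.: next=.  (t=0,i=9, bit14=0)
  nb .##.#: next=#  (t=4,i=10, bit13=1)
  nb .##..: next=.  (t=3,i=7, bit12=0)
  nb .#.##: next=.  (t=2,i=8, bit11=0)
  nb .#.#.: next=#  (t=0,i=3, bit10=1)
  nb .#..#: next=.  (t=2,i=5, bit9=0)
  nb .#...: next=#  (t=0,i=5, bit8=1)
  nb ..###: next=.  (t=0,i=8, bit7=0)
  nb ..##.: next=#  (t=4,i=5, bit6=1)
  nb ..#.#: next=#  (t=2,i=2, bit5=1)
  nb ..#..: next=#  (t=1,i=11, bit4=1)
  nb ...##: next=#  (t=0,i=7, bit3=1)
  nb ...#.: next=#  (t=1,i=10, bit2=1)
  nb ....#: next=.  (t=1,i=1, bit1=0)
  nb .....: next=.  (t=1,i=0, bit0=0)
  bits 00011000010101111010010101111100 = 408397180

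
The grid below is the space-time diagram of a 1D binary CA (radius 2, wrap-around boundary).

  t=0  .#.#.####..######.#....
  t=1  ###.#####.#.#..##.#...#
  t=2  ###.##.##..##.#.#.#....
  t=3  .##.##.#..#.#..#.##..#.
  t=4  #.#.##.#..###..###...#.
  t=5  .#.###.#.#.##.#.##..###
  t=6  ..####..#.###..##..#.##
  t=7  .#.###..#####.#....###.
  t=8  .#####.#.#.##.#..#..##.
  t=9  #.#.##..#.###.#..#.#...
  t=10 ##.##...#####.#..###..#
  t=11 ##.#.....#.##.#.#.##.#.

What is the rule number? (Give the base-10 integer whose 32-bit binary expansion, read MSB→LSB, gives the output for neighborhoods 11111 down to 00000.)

  #####|.  b31=0 t=0,i=13
  ####.|#  b30=1 t=0,i=7
  ###.#|#  b29=1 t=0,i=16
  ###..|#  b28=1 t=0,i=8
  ##.##|.  b27=0 t=1,i=3
  ##.#.|.  b26=0 t=0,i=17
  ##..#|.  b25=0 t=0,i=9
  ##...|.  b24=0 t=4,i=18
  #.###|#  b23=1 t=0,i=5
  #.##.|#  b22=1 t=2,i=4
  #.#.#|.  b21=0 t=0,i=3
  #.#..|#  b20=1 t=0,i=18
  #..##|#  b19=1 t=0,i=10
  #..#.|.  b18=0 t=3,i=9
  #...#|.  b17=0 t=1,i=20
  #....|.  b16=0 t=0,i=20
  .####|#  b15=1 t=0,i=6
  .###.|#  b14=1 t=2,i=1
  .##.#|#  b13=1 t=1,i=16
  .##..|.  b12=0 t=2,i=8
  .#.##|#  b11=1 t=0,i=4
  .#.#.|#  b10=1 t=0,i=2
  .#..#|.  b9=0 t=1,i=13
  .#...|.  b8=0 t=0,i=19
  ..###|.  b7=0 t=0,i=11
  ..##.|.  b6=0 t=1,i=15
  ..#.#|#  b5=1 t=0,i=1
  ..#..|#  b4=1 t=3,i=21
  ...##|.  b3=0 t=1,i=21
  ...#.|#  b2=1 t=0,i=0
  ....#|#  b1=1 t=0,i=22
  .....|.  b0=0 t=0,i=21
  bits 01110000110110001110110000110110 = 1893264438

1893264438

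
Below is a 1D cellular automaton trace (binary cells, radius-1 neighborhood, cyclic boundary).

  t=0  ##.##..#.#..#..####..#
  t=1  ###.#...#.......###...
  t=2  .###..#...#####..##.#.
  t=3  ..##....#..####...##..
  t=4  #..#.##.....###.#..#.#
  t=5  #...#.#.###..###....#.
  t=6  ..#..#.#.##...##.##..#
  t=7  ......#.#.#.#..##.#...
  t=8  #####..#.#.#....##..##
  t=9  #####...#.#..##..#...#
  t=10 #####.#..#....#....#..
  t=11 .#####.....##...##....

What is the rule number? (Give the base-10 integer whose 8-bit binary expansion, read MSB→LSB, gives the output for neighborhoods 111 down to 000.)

  ### -> #   bit 7 = 1  t=0,i=0
  ##. -> #   bit 6 = 1  t=0,i=1
  #.# -> #   bit 5 = 1  t=0,i=2
  #.. -> .   bit 4 = 0  t=0,i=5
  .## -> .   bit 3 = 0  t=0,i=3
  .#. -> .   bit 2 = 0  t=0,i=7
  ..# -> .   bit 1 = 0  t=0,i=6
  ... -> #   bit 0 = 1  t=1,i=6
  bits 11100001 = 225

225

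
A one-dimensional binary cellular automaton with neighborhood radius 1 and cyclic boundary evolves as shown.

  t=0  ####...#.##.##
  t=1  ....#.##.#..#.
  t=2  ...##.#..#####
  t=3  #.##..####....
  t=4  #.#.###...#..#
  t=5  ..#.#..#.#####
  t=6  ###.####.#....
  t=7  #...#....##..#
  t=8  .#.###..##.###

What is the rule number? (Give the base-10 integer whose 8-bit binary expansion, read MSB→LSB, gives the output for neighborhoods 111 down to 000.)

  nb ###: next=.  (t=0,i=0, bit7=0)
  nb ##.: next=.  (t=0,i=3, bit6=0)
  nb #.#: next=.  (t=0,i=8, bit5=0)
  nb #..: next=#  (t=0,i=4, bit4=1)
  nb .##: next=#  (t=0,i=9, bit3=1)
  nb .#.: next=#  (t=0,i=7, bit2=1)
  nb ..#: next=#  (t=0,i=6, bit1=1)
  nb ...: next=.  (t=0,i=5, bit0=0)
  bits 00011110 = 30

30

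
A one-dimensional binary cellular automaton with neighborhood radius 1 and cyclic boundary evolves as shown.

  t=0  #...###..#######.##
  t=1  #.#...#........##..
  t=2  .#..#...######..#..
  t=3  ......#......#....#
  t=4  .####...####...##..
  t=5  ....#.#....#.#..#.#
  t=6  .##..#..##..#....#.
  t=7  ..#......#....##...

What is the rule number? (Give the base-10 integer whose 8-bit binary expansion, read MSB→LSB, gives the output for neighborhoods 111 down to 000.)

97

  nb ###: next=.  (t=0,i=5, bit7=0)
  nb ##.: next=#  (t=0,i=0, bit6=1)
  nb #.#: next=#  (t=0,i=16, bit5=1)
  nb #..: next=.  (t=0,i=1, bit4=0)
  nb .##: next=.  (t=0,i=4, bit3=0)
  nb .#.: next=.  (t=1,i=0, bit2=0)
  nb ..#: next=.  (t=0,i=3, bit1=0)
  nb ...: next=#  (t=0,i=2, bit0=1)
  bits 01100001 = 97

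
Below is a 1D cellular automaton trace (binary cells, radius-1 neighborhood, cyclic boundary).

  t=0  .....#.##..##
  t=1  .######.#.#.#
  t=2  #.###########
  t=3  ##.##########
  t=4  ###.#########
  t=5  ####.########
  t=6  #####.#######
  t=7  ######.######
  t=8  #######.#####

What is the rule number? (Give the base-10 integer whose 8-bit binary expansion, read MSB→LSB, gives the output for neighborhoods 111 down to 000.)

231

  nb ###: next=#  (t=1,i=2, bit7=1)
  nb ##.: next=#  (t=0,i=8, bit6=1)
  nb #.#: next=#  (t=0,i=6, bit5=1)
  nb #..: next=.  (t=0,i=0, bit4=0)
  nb .##: next=.  (t=0,i=7, bit3=0)
  nb .#.: next=#  (t=0,i=5, bit2=1)
  nb ..#: next=#  (t=0,i=4, bit1=1)
  nb ...: next=#  (t=0,i=1, bit0=1)
  bits 11100111 = 231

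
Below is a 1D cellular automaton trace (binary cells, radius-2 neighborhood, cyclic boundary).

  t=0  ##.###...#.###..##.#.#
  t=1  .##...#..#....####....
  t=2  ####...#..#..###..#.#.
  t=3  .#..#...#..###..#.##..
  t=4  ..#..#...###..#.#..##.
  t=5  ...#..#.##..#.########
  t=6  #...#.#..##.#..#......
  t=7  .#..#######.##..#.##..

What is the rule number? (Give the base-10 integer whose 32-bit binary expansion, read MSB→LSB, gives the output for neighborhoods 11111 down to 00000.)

  #####|.  b31=0 t=5,i=16
  ####.|.  b30=0 t=1,i=16
  ###.#|#  b29=1 t=0,i=1
  ###..|.  b28=0 t=0,i=5
  ##.##|#  b27=1 t=0,i=2
  ##.#.|.  b26=0 t=0,i=18
  ##..#|#  b25=1 t=0,i=14
  ##...|#  b24=1 t=0,i=6
  #.###|.  b23=0 t=0,i=3
  #.##.|.  b22=0 t=3,i=18
  #.#.#|.  b21=0 t=0,i=19
  #.#..|#  b20=1 t=4,i=16
  #..##|#  b19=1 t=0,i=15
  #..#.|.  b18=0 t=1,i=8
  #...#|.  b17=0 t=0,i=7
  #....|.  b16=0 t=1,i=11
  .####|#  b15=1 t=1,i=15
  .###.|.  b14=0 t=0,i=0
  .##.#|#  b13=1 t=0,i=17
  .##..|#  b12=1 t=1,i=2
  .#.##|.  b11=0 t=0,i=10
  .#.#.|#  b10=1 t=2,i=19
  .#..#|#  b9=1 t=1,i=7
  .#...|#  b8=1 t=1,i=10
  ..###|#  b7=1 t=1,i=14
  ..##.|#  b6=1 t=0,i=16
  ..#.#|#  b5=1 t=0,i=9
  ..#..|.  b4=0 t=1,i=6
  ...##|#  b3=1 t=1,i=0
  ...#.|.  b2=0 t=0,i=8
  ....#|.  b1=0 t=1,i=12
  .....|#  b0=1 t=1,i=20
  bits 00101011000110001011011111101001 = 723040233

723040233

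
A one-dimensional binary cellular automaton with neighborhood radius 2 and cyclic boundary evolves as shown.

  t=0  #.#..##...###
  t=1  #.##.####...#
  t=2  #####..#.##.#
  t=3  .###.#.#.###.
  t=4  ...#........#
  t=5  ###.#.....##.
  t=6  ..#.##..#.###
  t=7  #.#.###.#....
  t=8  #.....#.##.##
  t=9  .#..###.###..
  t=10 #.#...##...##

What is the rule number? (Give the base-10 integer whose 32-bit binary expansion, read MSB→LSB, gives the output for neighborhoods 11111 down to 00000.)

3948032870

  ##### -> #   bit 31 = 1  t=2,i=1
  ####. -> #   bit 30 = 1  t=0,i=12
  ###.# -> #   bit 29 = 1  t=0,i=0
  ###.. -> .   bit 28 = 0  t=1,i=8
  ##.## -> #   bit 27 = 1  t=1,i=1
  ##.#. -> .   bit 26 = 0  t=0,i=1
  ##..# -> #   bit 25 = 1  t=2,i=5
  ##... -> #   bit 24 = 1  t=0,i=7
  #.### -> .   bit 23 = 0  t=1,i=5
  #.##. -> #   bit 22 = 1  t=1,i=2
  #.#.# -> .   bit 21 = 0  t=3,i=5
  #.#.. -> #   bit 20 = 1  t=0,i=2
  #..## -> .   bit 19 = 0  t=0,i=4
  #..#. -> .   bit 18 = 0  t=2,i=6
  #...# -> #   bit 17 = 1  t=0,i=8
  #.... -> .   bit 16 = 0  t=4,i=5
  .#### -> .   bit 15 = 0  t=0,i=11
  .###. -> .   bit 14 = 0  t=3,i=2
  .##.# -> #   bit 13 = 1  t=1,i=0
  .##.. -> #   bit 12 = 1  t=0,i=6
  .#.## -> .   bit 11 = 0  t=2,i=8
  .#.#. -> .   bit 10 = 0  t=3,i=6
  .#..# -> #   bit 9 = 1  t=0,i=3
  .#... -> #   bit 8 = 1  t=4,i=0
  ..### -> .   bit 7 = 0  t=0,i=10
  ..##. -> #   bit 6 = 1  t=0,i=5
  ..#.# -> #   bit 5 = 1  t=2,i=7
  ..#.. -> .   bit 4 = 0  t=4,i=3
  ...## -> .   bit 3 = 0  t=0,i=9
  ...#. -> #   bit 2 = 1  t=4,i=2
  ....# -> #   bit 1 = 1  t=4,i=10
  ..... -> .   bit 0 = 0  t=4,i=6
  bits 11101011010100100011001101100110 = 3948032870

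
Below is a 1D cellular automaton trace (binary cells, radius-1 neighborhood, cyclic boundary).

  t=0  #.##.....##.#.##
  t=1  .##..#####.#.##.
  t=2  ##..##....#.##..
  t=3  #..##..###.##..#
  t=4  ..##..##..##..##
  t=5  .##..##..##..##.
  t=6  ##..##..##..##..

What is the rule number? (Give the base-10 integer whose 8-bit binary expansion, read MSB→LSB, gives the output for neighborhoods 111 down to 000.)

  [7] ### => .  t=0,i=15
  [6] ##. => .  t=0,i=0
  [5] #.# => #  t=0,i=1
  [4] #.. => .  t=0,i=4
  [3] .## => #  t=0,i=2
  [2] .#. => .  t=0,i=12
  [1] ..# => #  t=0,i=8
  [0] ... => #  t=0,i=5
  bits 00101011 = 43

43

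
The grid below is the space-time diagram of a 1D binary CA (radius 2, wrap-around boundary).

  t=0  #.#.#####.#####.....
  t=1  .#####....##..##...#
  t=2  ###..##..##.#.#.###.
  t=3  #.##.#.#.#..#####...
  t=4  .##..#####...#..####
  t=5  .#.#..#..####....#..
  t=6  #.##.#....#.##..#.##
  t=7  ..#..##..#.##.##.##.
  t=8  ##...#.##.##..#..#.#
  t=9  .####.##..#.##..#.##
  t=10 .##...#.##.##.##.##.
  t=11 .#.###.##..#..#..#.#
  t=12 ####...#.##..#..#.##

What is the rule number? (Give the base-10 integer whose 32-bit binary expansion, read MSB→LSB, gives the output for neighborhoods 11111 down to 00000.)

  #####|.  b31=0 t=0,i=6
  ####.|.  b30=0 t=0,i=7
  ###.#|.  b29=0 t=0,i=8
  ###..|#  b28=1 t=0,i=14
  ##.##|.  b27=0 t=0,i=9
  ##.#.|.  b26=0 t=2,i=11
  ##..#|#  b25=1 t=1,i=12
  ##...|#  b24=1 t=0,i=15
  #.###|#  b23=1 t=0,i=4
  #.##.|#  b22=1 t=3,i=2
  #.#.#|#  b21=1 t=0,i=2
  #.#..|#  b20=1 t=3,i=9
  #..##|.  b19=0 t=1,i=13
  #..#.|#  b18=1 t=5,i=5
  #...#|#  b17=1 t=1,i=17
  #....|.  b16=0 t=0,i=16
  .####|#  b15=1 t=0,i=5
  .###.|.  b14=0 t=2,i=1
  .##.#|.  b13=0 t=2,i=10
  .##..|.  b12=0 t=1,i=11
  .#.##|#  b11=1 t=0,i=3
  .#.#.|#  b10=1 t=0,i=1
  .#..#|.  b9=0 t=3,i=10
  .#...|#  b8=1 t=5,i=18
  ..###|.  b7=0 t=3,i=12
  ..##.|#  b6=1 t=1,i=10
  ..#.#|.  b5=0 t=0,i=0
  ..#..|.  b4=0 t=4,i=13
  ...##|#  b3=1 t=1,i=9
  ...#.|#  b2=1 t=0,i=19
  ....#|.  b1=0 t=0,i=18
  .....|.  b0=0 t=0,i=17
  bits 00010011111101101000110101001100 = 334925132

334925132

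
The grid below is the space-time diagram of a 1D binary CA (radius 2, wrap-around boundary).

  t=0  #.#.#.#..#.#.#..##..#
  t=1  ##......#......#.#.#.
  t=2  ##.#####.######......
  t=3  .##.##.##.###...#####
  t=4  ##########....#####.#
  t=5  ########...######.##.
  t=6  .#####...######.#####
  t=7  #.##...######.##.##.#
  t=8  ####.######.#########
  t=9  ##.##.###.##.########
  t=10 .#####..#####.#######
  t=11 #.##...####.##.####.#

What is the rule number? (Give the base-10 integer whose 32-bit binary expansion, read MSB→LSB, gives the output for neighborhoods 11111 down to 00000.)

  nb #####: next=#  (t=2,i=5, bit31=1)
  nb ####.: next=.  (t=2,i=6, bit30=0)
  nb ###.#: next=#  (t=2,i=7, bit29=1)
  nb ###..: next=.  (t=2,i=14, bit28=0)
  nb ##.##: next=#  (t=2,i=2, bit27=1)
  nb ##.#.: next=#  (t=0,i=1, bit26=1)
  nb ##..#: next=.  (t=0,i=18, bit25=0)
  nb ##...: next=.  (t=1,i=2, bit24=0)
  nb #.###: next=.  (t=2,i=3, bit23=0)
  nb #.##.: next=#  (t=1,i=0, bit22=1)
  nb #.#.#: next=.  (t=0,i=2, bit21=0)
  nb #.#..: next=.  (t=0,i=6, bit20=0)
  nb #..##: next=#  (t=0,i=15, bit19=1)
  nb #..#.: next=#  (t=0,i=8, bit18=1)
  nb #...#: next=#  (t=3,i=14, bit17=1)
  nb #....: next=#  (t=1,i=3, bit16=1)
  nb .####: next=#  (t=2,i=4, bit15=1)
  nb .###.: next=.  (t=3,i=11, bit14=0)
  nb .##.#: next=#  (t=0,i=0, bit13=1)
  nb .##..: next=#  (t=0,i=17, bit12=1)
  nb .#.##: next=.  (t=1,i=20, bit11=0)
  nb .#.#.: next=.  (t=0,i=3, bit10=0)
  nb .#..#: next=.  (t=0,i=7, bit9=0)
  nb .#...: next=#  (t=1,i=9, bit8=1)
  nb ..###: next=#  (t=3,i=16, bit7=1)
  nb ..##.: next=.  (t=0,i=16, bit6=0)
  nb ..#.#: next=.  (t=0,i=9, bit5=0)
  nb ..#..: next=.  (t=1,i=8, bit4=0)
  nb ...##: next=#  (t=2,i=20, bit3=1)
  nb ...#.: next=#  (t=1,i=7, bit2=1)
  nb ....#: next=#  (t=1,i=6, bit1=1)
  nb .....: next=#  (t=1,i=4, bit0=1)
  bits 10101100010011111011000110001111 = 2890903951

2890903951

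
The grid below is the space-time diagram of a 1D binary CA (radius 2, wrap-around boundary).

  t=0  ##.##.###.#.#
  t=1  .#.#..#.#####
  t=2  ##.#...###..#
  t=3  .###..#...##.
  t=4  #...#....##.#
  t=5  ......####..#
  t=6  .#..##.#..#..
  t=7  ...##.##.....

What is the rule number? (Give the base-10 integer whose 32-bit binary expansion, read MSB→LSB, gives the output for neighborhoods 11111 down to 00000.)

653887562

  ##### -> .   bit 31 = 0  t=1,i=10
  ####. -> .   bit 30 = 0  t=1,i=11
  ###.# -> #   bit 29 = 1  t=0,i=1
  ###.. -> .   bit 28 = 0  t=2,i=9
  ##.## -> .   bit 27 = 0  t=0,i=2
  ##.#. -> #   bit 26 = 1  t=0,i=9
  ##..# -> #   bit 25 = 1  t=2,i=10
  ##... -> .   bit 24 = 0  t=4,i=1
  #.### -> #   bit 23 = 1  t=0,i=6
  #.##. -> #   bit 22 = 1  t=0,i=3
  #.#.# -> #   bit 21 = 1  t=0,i=10
  #.#.. -> #   bit 20 = 1  t=1,i=3
  #..## -> #   bit 19 = 1  t=2,i=11
  #..#. -> .   bit 18 = 0  t=1,i=5
  #...# -> .   bit 17 = 0  t=2,i=5
  #.... -> #   bit 16 = 1  t=4,i=6
  .#### -> #   bit 15 = 1  t=1,i=9
  .###. -> .   bit 14 = 0  t=0,i=0
  .##.# -> .   bit 13 = 0  t=0,i=4
  .##.. -> .   bit 12 = 0  t=3,i=11
  .#.## -> #   bit 11 = 1  t=0,i=11
  .#.#. -> .   bit 10 = 0  t=1,i=2
  .#..# -> .   bit 9 = 0  t=1,i=4
  .#... -> .   bit 8 = 0  t=2,i=4
  ..### -> .   bit 7 = 0  t=2,i=7
  ..##. -> #   bit 6 = 1  t=3,i=10
  ..#.# -> .   bit 5 = 0  t=1,i=6
  ..#.. -> .   bit 4 = 0  t=3,i=6
  ...## -> #   bit 3 = 1  t=2,i=6
  ...#. -> .   bit 2 = 0  t=4,i=3
  ....# -> #   bit 1 = 1  t=4,i=7
  ..... -> .   bit 0 = 0  t=5,i=2
  bits 00100110111110011000100001001010 = 653887562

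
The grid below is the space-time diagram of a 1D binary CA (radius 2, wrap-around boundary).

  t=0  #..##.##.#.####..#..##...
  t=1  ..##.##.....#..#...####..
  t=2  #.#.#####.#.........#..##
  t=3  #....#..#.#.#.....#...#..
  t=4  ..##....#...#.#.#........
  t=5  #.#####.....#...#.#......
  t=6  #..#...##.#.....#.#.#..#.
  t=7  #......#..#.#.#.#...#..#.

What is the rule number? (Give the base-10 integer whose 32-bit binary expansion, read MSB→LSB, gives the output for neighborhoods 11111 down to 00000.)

727289954

  [31] ##### => .  t=2,i=6
  [30] ####. => .  t=0,i=13
  [29] ###.# => #  t=2,i=0
  [28] ###.. => .  t=0,i=14
  [27] ##.## => #  t=0,i=5
  [26] ##.#. => .  t=0,i=8
  [25] ##..# => #  t=0,i=15
  [24] ##... => #  t=0,i=22
  [23] #.### => .  t=0,i=11
  [22] #.##. => #  t=0,i=6
  [21] #.#.# => .  t=0,i=9
  [20] #.#.. => #  t=2,i=10
  [19] #..## => #  t=0,i=2
  [18] #..#. => .  t=0,i=16
  [17] #...# => .  t=0,i=23
  [16] #.... => #  t=1,i=8
  [15] .#### => #  t=0,i=12
  [14] .###. => .  t=2,i=24
  [13] .##.# => .  t=0,i=4
  [12] .##.. => #  t=0,i=21
  [11] .#.## => .  t=0,i=10
  [10] .#.#. => .  t=3,i=9
  [9] .#..# => .  t=0,i=1
  [8] .#... => .  t=1,i=16
  [7] ..### => .  t=1,i=19
  [6] ..##. => #  t=0,i=3
  [5] ..#.# => #  t=3,i=8
  [4] ..#.. => .  t=0,i=0
  [3] ...## => .  t=1,i=1
  [2] ...#. => .  t=0,i=24
  [1] ....# => #  t=1,i=0
  [0] ..... => .  t=1,i=9
  bits 00101011010110011001000001100010 = 727289954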